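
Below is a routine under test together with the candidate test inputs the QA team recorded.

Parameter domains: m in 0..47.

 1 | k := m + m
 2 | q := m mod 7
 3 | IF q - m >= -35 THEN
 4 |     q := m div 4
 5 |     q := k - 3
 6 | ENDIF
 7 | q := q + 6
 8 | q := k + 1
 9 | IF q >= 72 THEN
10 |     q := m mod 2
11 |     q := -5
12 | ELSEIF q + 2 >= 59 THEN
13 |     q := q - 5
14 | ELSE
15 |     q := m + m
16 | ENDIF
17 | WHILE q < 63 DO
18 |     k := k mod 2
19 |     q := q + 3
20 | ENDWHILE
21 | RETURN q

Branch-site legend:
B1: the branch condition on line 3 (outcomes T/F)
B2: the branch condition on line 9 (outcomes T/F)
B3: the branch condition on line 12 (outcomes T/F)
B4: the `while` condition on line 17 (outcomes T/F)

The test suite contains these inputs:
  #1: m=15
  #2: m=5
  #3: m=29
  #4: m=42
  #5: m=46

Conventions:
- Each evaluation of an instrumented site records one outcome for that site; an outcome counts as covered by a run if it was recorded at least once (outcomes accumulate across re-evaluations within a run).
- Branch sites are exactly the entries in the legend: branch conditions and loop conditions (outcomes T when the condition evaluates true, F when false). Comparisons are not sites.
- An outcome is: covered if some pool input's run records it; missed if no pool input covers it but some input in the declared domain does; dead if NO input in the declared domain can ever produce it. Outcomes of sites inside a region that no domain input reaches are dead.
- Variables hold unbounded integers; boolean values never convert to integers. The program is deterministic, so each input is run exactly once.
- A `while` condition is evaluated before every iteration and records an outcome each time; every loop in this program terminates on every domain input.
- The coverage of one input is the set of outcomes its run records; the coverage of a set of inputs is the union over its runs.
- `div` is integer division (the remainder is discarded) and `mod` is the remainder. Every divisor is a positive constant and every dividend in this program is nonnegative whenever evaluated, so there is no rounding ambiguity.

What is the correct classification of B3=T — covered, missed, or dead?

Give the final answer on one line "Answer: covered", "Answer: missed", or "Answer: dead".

B3=T is recorded by pool input(s) 3 -> covered

Answer: covered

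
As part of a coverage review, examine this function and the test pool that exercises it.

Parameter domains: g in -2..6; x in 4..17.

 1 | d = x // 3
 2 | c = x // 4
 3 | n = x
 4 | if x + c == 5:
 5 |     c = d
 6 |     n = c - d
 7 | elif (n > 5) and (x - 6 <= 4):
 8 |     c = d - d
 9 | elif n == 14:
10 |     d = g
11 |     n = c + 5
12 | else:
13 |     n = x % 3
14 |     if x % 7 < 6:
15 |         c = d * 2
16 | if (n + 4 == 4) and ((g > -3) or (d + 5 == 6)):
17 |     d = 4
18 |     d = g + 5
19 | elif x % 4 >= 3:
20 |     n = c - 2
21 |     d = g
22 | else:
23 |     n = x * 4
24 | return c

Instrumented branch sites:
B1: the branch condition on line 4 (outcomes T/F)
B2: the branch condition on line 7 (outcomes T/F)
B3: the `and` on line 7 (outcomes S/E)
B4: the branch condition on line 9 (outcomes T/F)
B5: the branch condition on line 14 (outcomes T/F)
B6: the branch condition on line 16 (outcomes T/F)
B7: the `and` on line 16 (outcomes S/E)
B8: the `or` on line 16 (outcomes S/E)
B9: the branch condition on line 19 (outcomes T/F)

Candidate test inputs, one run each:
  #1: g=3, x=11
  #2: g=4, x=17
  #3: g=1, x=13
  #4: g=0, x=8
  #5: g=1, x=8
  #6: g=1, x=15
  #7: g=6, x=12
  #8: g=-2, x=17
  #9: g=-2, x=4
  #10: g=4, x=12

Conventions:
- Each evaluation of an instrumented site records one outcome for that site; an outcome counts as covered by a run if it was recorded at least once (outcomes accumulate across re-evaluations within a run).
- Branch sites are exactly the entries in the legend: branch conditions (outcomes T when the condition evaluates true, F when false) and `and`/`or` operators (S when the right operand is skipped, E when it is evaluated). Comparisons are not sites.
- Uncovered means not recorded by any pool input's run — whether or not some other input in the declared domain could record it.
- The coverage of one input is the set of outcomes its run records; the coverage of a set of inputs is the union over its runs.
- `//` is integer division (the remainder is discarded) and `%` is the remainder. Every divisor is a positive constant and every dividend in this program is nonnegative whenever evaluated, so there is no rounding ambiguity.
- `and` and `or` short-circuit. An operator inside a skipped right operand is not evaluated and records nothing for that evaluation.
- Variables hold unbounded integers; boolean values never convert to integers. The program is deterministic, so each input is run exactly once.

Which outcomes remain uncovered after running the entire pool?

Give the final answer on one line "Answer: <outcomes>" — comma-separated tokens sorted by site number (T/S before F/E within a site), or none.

run #1 (g=3, x=11) runs B1->F, B3->E, B2->F, B4->F, B5->T, B7->S, B6->F, B9->T; records B1=F, B2=F, B3=E, B4=F, B5=T, B6=F, B7=S, B9=T
run #2 (g=4, x=17) runs B1->F, B3->E, B2->F, B4->F, B5->T, B7->S, B6->F, B9->F; records B1=F, B2=F, B3=E, B4=F, B5=T, B6=F, B7=S, B9=F
run #3 (g=1, x=13) runs B1->F, B3->E, B2->F, B4->F, B5->F, B7->S, B6->F, B9->F; records B1=F, B2=F, B3=E, B4=F, B5=F, B6=F, B7=S, B9=F
run #4 (g=0, x=8) runs B1->F, B3->E, B2->T, B7->S, B6->F, B9->F; records B1=F, B2=T, B3=E, B6=F, B7=S, B9=F
run #5 (g=1, x=8) runs B1->F, B3->E, B2->T, B7->S, B6->F, B9->F; records B1=F, B2=T, B3=E, B6=F, B7=S, B9=F
run #6 (g=1, x=15) runs B1->F, B3->E, B2->F, B4->F, B5->T, B7->E, B8->S, B6->T; records B1=F, B2=F, B3=E, B4=F, B5=T, B6=T, B7=E, B8=S
run #7 (g=6, x=12) runs B1->F, B3->E, B2->F, B4->F, B5->T, B7->E, B8->S, B6->T; records B1=F, B2=F, B3=E, B4=F, B5=T, B6=T, B7=E, B8=S
run #8 (g=-2, x=17) runs B1->F, B3->E, B2->F, B4->F, B5->T, B7->S, B6->F, B9->F; records B1=F, B2=F, B3=E, B4=F, B5=T, B6=F, B7=S, B9=F
run #9 (g=-2, x=4) runs B1->T, B7->E, B8->S, B6->T; records B1=T, B6=T, B7=E, B8=S
run #10 (g=4, x=12) runs B1->F, B3->E, B2->F, B4->F, B5->T, B7->E, B8->S, B6->T; records B1=F, B2=F, B3=E, B4=F, B5=T, B6=T, B7=E, B8=S
union over the pool: B1=T, B1=F, B2=T, B2=F, B3=E, B4=F, B5=T, B5=F, B6=T, B6=F, B7=S, B7=E, B8=S, B9=T, B9=F
uncovered (3 of 18): B3=S, B4=T, B8=E

Answer: B3=S, B4=T, B8=E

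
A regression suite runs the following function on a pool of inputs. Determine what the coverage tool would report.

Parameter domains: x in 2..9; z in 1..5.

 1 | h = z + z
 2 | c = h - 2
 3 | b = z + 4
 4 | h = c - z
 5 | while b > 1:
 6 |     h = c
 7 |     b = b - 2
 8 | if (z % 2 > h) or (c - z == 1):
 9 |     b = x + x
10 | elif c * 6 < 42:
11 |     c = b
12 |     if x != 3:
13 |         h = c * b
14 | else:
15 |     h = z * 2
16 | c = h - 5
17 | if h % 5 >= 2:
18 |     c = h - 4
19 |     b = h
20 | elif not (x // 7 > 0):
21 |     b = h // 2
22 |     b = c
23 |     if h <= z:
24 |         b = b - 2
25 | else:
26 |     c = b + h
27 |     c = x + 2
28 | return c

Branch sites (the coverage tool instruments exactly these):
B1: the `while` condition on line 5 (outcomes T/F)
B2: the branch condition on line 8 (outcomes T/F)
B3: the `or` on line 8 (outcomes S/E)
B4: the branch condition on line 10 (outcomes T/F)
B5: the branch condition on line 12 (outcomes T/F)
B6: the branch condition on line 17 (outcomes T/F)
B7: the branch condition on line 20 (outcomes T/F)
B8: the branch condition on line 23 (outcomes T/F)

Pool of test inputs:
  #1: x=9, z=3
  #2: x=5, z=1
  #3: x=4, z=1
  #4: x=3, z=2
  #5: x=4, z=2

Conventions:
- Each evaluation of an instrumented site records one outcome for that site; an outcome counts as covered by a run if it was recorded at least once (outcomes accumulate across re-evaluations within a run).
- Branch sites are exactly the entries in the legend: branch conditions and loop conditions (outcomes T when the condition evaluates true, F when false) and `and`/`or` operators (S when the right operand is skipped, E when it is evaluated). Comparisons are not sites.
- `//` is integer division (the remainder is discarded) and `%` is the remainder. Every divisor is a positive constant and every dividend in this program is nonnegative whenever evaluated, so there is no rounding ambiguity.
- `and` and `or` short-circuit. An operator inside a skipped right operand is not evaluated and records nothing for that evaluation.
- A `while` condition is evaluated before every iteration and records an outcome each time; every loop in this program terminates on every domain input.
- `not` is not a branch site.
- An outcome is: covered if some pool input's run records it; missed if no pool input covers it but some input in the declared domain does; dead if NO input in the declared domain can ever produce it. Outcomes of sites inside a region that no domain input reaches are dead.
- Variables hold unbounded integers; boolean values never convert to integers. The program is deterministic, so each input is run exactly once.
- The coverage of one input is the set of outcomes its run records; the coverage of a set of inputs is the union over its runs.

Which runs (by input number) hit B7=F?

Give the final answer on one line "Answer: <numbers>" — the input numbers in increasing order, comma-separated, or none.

input #1 (x=9, z=3): misses B7=F
input #2 (x=5, z=1): misses B7=F
input #3 (x=4, z=1): misses B7=F
input #4 (x=3, z=2): misses B7=F
input #5 (x=4, z=2): misses B7=F

Answer: none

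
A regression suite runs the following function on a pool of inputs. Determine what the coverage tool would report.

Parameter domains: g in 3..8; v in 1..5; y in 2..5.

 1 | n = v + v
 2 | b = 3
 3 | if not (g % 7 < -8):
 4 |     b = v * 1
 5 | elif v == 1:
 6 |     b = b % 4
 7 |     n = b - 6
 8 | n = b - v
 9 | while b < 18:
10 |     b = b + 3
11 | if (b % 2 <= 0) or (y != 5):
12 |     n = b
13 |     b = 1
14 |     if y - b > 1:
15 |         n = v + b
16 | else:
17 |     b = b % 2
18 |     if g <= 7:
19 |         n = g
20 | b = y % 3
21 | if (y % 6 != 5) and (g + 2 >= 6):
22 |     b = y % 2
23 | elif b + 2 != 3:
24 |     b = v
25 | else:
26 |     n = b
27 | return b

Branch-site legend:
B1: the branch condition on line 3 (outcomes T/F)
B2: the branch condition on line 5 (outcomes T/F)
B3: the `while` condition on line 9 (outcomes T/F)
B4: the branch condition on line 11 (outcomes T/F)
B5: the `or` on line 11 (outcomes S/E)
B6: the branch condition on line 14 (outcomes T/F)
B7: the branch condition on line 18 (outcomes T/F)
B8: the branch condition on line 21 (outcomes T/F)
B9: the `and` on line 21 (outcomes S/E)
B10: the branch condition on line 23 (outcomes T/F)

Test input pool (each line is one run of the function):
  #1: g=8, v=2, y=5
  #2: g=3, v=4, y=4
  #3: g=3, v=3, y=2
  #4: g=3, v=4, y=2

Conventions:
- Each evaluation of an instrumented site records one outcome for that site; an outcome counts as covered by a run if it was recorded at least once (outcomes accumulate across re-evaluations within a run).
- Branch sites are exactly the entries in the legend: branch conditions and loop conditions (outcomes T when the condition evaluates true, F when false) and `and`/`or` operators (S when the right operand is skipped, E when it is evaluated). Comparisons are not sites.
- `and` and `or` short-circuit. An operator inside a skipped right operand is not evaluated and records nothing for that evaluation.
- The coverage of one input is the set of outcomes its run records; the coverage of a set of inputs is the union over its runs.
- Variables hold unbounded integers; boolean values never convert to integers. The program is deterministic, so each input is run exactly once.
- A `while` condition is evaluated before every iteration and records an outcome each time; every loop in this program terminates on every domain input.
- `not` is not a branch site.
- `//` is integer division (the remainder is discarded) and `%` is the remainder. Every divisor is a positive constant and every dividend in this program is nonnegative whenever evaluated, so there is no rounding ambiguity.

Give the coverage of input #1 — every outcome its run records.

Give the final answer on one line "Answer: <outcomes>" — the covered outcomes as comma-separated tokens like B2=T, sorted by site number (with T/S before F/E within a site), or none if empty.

Event log for input #1 (g=8, v=2, y=5):
  B1->T, B3->T, B3->T, B3->T, B3->T, B3->T, B3->T, B3->F, B5->S, B4->T
  B6->T, B9->S, B8->F, B10->T
as a set, this run covers: B1=T, B3=T, B3=F, B4=T, B5=S, B6=T, B8=F, B9=S, B10=T

Answer: B1=T, B3=T, B3=F, B4=T, B5=S, B6=T, B8=F, B9=S, B10=T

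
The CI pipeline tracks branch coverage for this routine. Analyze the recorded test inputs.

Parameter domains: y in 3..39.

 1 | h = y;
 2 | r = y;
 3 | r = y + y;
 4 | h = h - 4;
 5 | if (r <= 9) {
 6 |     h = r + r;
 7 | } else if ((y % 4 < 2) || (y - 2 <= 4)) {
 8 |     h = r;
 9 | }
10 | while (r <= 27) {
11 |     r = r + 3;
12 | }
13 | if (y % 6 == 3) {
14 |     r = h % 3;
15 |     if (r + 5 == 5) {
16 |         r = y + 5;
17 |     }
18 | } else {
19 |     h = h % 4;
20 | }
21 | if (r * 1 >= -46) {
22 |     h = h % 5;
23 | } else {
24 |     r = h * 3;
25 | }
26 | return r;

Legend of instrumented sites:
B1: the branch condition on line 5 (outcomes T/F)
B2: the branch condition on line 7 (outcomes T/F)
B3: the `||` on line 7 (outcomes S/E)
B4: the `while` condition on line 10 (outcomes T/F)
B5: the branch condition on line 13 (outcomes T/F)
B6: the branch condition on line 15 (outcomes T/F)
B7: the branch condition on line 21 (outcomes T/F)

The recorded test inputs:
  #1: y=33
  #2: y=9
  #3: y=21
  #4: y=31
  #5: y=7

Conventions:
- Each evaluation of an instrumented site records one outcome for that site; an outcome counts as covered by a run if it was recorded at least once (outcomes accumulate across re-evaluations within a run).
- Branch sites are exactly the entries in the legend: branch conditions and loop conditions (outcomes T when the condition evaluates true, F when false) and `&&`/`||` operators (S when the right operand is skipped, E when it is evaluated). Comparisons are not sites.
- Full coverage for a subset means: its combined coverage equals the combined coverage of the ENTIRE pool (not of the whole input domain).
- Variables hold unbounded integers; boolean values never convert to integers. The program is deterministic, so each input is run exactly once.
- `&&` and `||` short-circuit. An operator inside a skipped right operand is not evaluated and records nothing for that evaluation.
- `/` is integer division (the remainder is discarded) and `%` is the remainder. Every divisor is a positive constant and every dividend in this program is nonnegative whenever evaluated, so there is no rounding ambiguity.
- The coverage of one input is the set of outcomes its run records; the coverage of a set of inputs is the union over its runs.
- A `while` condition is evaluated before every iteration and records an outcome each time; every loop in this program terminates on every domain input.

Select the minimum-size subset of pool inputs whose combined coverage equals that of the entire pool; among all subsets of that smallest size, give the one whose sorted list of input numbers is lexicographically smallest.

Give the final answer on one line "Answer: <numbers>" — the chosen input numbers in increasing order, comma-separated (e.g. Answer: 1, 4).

#1 (y=33) -> covered: B1=F, B2=T, B3=S, B4=F, B5=T, B6=T, B7=T
#2 (y=9) -> covered: B1=F, B2=T, B3=S, B4=T, B4=F, B5=T, B6=T, B7=T
#3 (y=21) -> covered: B1=F, B2=T, B3=S, B4=F, B5=T, B6=T, B7=T
#4 (y=31) -> covered: B1=F, B2=F, B3=E, B4=F, B5=F, B7=T
#5 (y=7) -> covered: B1=F, B2=F, B3=E, B4=T, B4=F, B5=F, B7=T
union over all inputs: B1=F, B2=T, B2=F, B3=S, B3=E, B4=T, B4=F, B5=T, B5=F, B6=T, B7=T (11 outcomes)
size 1 is not enough: best union over all size-1 subsets is 8/11
at size 2, {1, 5} reaches all 11 outcomes; every lexicographically earlier size-2 subset fails

Answer: 1, 5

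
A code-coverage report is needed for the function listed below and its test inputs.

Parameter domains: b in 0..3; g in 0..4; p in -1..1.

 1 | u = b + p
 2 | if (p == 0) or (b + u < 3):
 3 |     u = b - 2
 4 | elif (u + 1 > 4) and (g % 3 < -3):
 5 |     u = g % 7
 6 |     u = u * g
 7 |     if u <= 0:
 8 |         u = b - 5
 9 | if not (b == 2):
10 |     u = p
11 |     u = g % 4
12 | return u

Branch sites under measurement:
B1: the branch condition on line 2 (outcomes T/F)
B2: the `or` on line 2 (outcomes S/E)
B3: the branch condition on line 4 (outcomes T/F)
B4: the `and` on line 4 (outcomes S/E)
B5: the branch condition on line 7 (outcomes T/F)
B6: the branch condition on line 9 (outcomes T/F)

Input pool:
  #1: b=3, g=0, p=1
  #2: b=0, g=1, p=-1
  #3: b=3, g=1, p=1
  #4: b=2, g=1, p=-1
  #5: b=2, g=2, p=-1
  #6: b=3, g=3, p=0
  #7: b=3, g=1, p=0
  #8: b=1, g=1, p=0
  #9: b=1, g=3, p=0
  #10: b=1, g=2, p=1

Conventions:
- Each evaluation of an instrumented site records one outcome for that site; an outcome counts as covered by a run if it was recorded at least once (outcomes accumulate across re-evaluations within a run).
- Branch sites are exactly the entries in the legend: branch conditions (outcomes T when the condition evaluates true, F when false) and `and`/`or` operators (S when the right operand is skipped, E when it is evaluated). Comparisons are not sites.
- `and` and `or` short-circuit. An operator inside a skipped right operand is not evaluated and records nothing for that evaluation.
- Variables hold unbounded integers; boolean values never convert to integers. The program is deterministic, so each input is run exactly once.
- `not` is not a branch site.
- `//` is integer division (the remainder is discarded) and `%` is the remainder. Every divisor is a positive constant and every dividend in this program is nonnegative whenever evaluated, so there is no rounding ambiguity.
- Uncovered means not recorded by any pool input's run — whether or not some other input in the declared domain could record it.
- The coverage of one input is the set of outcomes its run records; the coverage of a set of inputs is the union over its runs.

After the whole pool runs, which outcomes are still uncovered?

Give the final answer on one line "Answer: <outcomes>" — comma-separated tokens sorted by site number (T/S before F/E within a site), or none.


test 1 (b=3, g=0, p=1) fires B2->E, B1->F, B4->E, B3->F, B6->T; hits B1=F, B2=E, B3=F, B4=E, B6=T
test 2 (b=0, g=1, p=-1) fires B2->E, B1->T, B6->T; hits B1=T, B2=E, B6=T
test 3 (b=3, g=1, p=1) fires B2->E, B1->F, B4->E, B3->F, B6->T; hits B1=F, B2=E, B3=F, B4=E, B6=T
test 4 (b=2, g=1, p=-1) fires B2->E, B1->F, B4->S, B3->F, B6->F; hits B1=F, B2=E, B3=F, B4=S, B6=F
test 5 (b=2, g=2, p=-1) fires B2->E, B1->F, B4->S, B3->F, B6->F; hits B1=F, B2=E, B3=F, B4=S, B6=F
test 6 (b=3, g=3, p=0) fires B2->S, B1->T, B6->T; hits B1=T, B2=S, B6=T
test 7 (b=3, g=1, p=0) fires B2->S, B1->T, B6->T; hits B1=T, B2=S, B6=T
test 8 (b=1, g=1, p=0) fires B2->S, B1->T, B6->T; hits B1=T, B2=S, B6=T
test 9 (b=1, g=3, p=0) fires B2->S, B1->T, B6->T; hits B1=T, B2=S, B6=T
test 10 (b=1, g=2, p=1) fires B2->E, B1->F, B4->S, B3->F, B6->T; hits B1=F, B2=E, B3=F, B4=S, B6=T
union over the pool: B1=T, B1=F, B2=S, B2=E, B3=F, B4=S, B4=E, B6=T, B6=F
uncovered (3 of 12): B3=T, B5=T, B5=F
Answer: B3=T, B5=T, B5=F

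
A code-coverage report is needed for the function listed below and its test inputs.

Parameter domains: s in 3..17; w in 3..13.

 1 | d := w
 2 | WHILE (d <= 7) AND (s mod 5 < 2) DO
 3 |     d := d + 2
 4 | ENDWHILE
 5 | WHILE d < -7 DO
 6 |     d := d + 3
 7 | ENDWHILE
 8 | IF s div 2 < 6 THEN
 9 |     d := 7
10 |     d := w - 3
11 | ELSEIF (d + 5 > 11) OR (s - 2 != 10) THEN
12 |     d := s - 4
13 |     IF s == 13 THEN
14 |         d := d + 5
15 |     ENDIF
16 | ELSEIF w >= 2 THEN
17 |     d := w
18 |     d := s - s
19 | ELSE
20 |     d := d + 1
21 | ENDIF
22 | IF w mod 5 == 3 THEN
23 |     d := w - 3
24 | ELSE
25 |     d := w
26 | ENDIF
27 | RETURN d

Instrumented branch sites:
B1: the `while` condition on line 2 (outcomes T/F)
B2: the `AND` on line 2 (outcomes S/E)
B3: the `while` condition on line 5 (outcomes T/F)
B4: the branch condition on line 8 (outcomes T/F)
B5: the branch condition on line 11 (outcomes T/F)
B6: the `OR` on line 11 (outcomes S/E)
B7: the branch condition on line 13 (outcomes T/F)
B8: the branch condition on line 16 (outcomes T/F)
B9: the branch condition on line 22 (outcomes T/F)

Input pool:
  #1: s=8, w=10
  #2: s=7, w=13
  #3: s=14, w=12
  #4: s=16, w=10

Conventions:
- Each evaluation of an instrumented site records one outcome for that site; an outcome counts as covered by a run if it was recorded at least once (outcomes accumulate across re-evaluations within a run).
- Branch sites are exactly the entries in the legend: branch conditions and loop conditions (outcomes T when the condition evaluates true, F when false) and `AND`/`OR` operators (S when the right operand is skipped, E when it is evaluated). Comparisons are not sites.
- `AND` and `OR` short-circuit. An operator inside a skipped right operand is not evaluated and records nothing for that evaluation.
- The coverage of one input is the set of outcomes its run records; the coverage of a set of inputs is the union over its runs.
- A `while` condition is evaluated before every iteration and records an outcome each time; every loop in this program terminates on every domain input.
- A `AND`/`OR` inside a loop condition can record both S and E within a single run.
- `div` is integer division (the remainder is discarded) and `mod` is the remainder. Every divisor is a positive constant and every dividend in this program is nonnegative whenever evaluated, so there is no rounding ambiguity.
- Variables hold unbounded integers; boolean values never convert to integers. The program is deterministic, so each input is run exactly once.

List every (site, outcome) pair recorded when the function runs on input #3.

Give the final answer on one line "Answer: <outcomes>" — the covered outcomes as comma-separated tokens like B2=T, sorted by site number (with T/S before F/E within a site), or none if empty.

Running input #3 (s=14, w=12), event by event:
  B2->S, B1->F, B3->F, B4->F, B6->S, B5->T, B7->F, B9->F
distinct outcomes covered: B1=F, B2=S, B3=F, B4=F, B5=T, B6=S, B7=F, B9=F

Answer: B1=F, B2=S, B3=F, B4=F, B5=T, B6=S, B7=F, B9=F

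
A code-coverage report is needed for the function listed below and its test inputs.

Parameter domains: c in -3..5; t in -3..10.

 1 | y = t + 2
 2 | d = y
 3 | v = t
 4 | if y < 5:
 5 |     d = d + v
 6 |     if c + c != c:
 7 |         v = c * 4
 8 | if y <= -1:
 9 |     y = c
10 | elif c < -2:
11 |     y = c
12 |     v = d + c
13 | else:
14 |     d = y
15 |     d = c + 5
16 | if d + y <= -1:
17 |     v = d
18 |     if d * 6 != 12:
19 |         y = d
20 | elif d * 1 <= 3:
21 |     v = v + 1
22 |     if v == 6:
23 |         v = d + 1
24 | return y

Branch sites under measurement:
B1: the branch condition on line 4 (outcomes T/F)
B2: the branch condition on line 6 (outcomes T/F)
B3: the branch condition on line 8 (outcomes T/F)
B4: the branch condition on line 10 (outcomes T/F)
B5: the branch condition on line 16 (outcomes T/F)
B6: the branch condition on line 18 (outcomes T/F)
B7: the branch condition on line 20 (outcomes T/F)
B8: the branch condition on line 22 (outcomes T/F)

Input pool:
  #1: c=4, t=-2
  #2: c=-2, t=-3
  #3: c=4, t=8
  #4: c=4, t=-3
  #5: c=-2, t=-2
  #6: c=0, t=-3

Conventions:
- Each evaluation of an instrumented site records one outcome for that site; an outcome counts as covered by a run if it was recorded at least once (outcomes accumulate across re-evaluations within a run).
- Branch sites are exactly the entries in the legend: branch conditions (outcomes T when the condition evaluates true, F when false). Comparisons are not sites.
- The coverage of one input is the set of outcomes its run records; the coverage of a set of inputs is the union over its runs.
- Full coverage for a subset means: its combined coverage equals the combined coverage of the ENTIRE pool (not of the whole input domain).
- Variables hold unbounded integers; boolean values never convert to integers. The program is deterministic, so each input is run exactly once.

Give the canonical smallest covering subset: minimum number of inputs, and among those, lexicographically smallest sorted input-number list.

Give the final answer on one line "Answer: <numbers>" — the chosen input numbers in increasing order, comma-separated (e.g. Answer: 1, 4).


input #1, c=4, t=-2: outcomes B1=T, B2=T, B3=F, B4=F, B5=F, B7=F
input #2, c=-2, t=-3: outcomes B1=T, B2=T, B3=T, B5=T, B6=T
input #3, c=4, t=8: outcomes B1=F, B3=F, B4=F, B5=F, B7=F
input #4, c=4, t=-3: outcomes B1=T, B2=T, B3=T, B5=F, B7=T, B8=F
input #5, c=-2, t=-2: outcomes B1=T, B2=T, B3=F, B4=F, B5=F, B7=T, B8=F
input #6, c=0, t=-3: outcomes B1=T, B2=F, B3=T, B5=T, B6=T
together the pool reaches 13 outcomes: B1=T, B1=F, B2=T, B2=F, B3=T, B3=F, B4=F, B5=T, B5=F, B6=T, B7=T, B7=F, B8=F
size 1 is not enough: best union over all size-1 subsets is 7/13
size 2 is not enough: best union over all size-2 subsets is 11/13
size 3: inputs {3, 4, 6} cover all 13 outcomes, and no lexicographically smaller subset of this size does
Answer: 3, 4, 6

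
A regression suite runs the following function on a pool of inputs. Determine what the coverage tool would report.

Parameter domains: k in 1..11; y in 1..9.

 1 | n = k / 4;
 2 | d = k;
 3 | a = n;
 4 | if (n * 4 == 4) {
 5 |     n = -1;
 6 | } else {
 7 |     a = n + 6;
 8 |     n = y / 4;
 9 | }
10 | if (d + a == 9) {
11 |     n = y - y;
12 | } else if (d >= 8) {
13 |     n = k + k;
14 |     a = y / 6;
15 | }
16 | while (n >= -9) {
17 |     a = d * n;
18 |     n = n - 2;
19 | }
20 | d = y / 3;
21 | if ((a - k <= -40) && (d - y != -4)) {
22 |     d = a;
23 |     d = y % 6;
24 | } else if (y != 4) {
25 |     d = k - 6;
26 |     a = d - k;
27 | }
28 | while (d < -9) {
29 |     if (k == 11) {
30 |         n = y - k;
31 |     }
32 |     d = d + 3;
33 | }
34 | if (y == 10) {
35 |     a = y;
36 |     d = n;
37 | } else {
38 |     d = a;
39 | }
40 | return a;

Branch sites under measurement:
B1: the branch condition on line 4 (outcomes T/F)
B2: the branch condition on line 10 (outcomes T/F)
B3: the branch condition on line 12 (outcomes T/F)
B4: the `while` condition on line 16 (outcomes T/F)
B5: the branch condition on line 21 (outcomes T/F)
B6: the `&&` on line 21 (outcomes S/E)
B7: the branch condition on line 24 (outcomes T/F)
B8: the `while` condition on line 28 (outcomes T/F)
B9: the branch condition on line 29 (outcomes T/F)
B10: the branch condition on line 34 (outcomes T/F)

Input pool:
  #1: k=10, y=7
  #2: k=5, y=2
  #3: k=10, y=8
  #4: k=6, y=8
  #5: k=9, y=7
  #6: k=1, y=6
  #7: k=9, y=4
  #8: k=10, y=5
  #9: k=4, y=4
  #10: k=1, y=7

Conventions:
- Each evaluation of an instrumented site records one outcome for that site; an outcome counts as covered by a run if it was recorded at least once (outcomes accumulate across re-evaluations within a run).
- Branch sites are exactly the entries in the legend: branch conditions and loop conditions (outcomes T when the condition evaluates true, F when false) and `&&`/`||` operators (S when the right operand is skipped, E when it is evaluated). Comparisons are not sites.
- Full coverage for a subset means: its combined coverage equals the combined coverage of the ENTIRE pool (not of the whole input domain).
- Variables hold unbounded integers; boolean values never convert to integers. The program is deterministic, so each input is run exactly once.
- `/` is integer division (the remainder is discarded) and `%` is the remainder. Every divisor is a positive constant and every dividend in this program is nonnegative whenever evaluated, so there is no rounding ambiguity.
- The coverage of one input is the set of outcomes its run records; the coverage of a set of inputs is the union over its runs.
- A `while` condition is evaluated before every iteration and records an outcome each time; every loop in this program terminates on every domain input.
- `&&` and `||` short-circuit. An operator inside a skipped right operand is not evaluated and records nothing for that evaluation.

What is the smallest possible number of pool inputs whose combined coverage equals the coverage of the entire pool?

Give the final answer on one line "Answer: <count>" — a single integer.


run #1 (k=10, y=7) records B1=F, B2=F, B3=T, B4=T, B4=F, B5=T, B6=E, B8=F, B10=F
run #2 (k=5, y=2) records B1=T, B2=F, B3=F, B4=T, B4=F, B5=T, B6=E, B8=F, B10=F
run #3 (k=10, y=8) records B1=F, B2=F, B3=T, B4=T, B4=F, B5=T, B6=E, B8=F, B10=F
run #4 (k=6, y=8) records B1=T, B2=F, B3=F, B4=T, B4=F, B5=T, B6=E, B8=F, B10=F
run #5 (k=9, y=7) records B1=F, B2=F, B3=T, B4=T, B4=F, B5=T, B6=E, B8=F, B10=F
run #6 (k=1, y=6) records B1=F, B2=F, B3=F, B4=T, B4=F, B5=F, B6=S, B7=T, B8=F, B10=F
run #7 (k=9, y=4) records B1=F, B2=F, B3=T, B4=T, B4=F, B5=T, B6=E, B8=F, B10=F
run #8 (k=10, y=5) records B1=F, B2=F, B3=T, B4=T, B4=F, B5=F, B6=E, B7=T, B8=F, B10=F
run #9 (k=4, y=4) records B1=T, B2=F, B3=F, B4=T, B4=F, B5=T, B6=E, B8=F, B10=F
run #10 (k=1, y=7) records B1=F, B2=F, B3=F, B4=T, B4=F, B5=F, B6=S, B7=T, B8=F, B10=F
pool-wide coverage (14 outcomes): B1=T, B1=F, B2=F, B3=T, B3=F, B4=T, B4=F, B5=T, B5=F, B6=S, B6=E, B7=T, B8=F, B10=F
checked all size-1 subsets: none covers 14 outcomes (max 10/14)
checked all size-2 subsets: none covers 14 outcomes (max 13/14)
the canonical winner is {1, 2, 6}: size 3, full 14-outcome coverage, earliest index list among size-3 covers
Answer: 3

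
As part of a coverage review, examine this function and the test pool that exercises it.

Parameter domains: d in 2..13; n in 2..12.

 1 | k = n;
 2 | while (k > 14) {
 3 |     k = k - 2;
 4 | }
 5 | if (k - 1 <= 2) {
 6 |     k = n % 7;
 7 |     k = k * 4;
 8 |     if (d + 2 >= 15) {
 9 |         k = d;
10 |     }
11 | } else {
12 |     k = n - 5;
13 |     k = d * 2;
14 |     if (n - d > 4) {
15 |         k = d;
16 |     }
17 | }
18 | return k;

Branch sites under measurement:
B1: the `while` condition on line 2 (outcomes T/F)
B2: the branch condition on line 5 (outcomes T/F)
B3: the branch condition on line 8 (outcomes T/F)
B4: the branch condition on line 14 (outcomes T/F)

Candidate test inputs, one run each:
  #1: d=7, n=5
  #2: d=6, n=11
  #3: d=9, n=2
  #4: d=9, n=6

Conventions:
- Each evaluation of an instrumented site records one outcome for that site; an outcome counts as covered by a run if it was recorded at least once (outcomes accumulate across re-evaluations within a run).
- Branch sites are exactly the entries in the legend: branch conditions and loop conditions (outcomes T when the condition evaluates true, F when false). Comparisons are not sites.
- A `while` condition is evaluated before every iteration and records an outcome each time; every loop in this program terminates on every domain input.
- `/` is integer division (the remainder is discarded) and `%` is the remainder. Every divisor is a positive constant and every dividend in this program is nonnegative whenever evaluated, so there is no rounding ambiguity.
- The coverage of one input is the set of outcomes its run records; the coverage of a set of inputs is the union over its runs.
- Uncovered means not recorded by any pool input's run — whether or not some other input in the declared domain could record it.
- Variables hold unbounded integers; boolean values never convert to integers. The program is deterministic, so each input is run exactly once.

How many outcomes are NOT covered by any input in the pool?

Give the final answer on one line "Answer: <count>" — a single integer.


input #1, d=7, n=5: events B1->F, B2->F, B4->F; outcomes B1=F, B2=F, B4=F
input #2, d=6, n=11: events B1->F, B2->F, B4->T; outcomes B1=F, B2=F, B4=T
input #3, d=9, n=2: events B1->F, B2->T, B3->F; outcomes B1=F, B2=T, B3=F
input #4, d=9, n=6: events B1->F, B2->F, B4->F; outcomes B1=F, B2=F, B4=F
union over the pool: B1=F, B2=T, B2=F, B3=F, B4=T, B4=F
uncovered (2 of 8): B1=T, B3=T
Answer: 2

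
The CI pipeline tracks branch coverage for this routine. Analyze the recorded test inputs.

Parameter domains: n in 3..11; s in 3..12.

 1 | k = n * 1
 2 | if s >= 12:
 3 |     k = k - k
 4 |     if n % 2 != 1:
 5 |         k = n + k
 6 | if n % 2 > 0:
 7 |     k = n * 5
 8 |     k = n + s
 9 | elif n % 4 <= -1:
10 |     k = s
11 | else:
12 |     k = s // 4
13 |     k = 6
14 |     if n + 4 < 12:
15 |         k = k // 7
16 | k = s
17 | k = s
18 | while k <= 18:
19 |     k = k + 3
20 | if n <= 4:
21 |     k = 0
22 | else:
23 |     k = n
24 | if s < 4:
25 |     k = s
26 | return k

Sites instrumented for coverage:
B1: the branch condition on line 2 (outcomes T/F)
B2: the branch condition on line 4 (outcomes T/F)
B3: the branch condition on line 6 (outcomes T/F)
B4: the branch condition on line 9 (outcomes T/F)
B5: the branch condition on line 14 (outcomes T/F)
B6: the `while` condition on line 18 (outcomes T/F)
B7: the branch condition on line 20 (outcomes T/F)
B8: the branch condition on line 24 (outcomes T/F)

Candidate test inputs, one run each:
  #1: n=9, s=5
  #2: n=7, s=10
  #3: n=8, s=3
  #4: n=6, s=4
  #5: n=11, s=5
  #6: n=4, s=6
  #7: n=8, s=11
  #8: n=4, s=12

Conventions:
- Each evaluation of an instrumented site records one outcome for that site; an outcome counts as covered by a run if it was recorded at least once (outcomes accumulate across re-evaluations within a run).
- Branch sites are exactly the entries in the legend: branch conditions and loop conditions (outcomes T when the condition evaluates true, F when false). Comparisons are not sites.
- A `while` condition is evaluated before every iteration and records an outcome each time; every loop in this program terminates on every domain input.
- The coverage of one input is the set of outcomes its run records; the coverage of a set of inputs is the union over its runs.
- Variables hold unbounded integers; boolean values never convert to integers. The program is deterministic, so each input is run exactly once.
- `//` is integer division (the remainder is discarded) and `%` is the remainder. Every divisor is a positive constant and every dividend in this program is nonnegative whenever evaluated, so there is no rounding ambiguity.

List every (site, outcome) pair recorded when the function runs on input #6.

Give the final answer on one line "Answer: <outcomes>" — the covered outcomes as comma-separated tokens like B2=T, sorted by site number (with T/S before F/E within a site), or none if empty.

Event log for input #6 (n=4, s=6):
  B1->F, B3->F, B4->F, B5->T, B6->T, B6->T, B6->T, B6->T, B6->T, B6->F
  B7->T, B8->F
deduplicating events, the covered set is: B1=F, B3=F, B4=F, B5=T, B6=T, B6=F, B7=T, B8=F

Answer: B1=F, B3=F, B4=F, B5=T, B6=T, B6=F, B7=T, B8=F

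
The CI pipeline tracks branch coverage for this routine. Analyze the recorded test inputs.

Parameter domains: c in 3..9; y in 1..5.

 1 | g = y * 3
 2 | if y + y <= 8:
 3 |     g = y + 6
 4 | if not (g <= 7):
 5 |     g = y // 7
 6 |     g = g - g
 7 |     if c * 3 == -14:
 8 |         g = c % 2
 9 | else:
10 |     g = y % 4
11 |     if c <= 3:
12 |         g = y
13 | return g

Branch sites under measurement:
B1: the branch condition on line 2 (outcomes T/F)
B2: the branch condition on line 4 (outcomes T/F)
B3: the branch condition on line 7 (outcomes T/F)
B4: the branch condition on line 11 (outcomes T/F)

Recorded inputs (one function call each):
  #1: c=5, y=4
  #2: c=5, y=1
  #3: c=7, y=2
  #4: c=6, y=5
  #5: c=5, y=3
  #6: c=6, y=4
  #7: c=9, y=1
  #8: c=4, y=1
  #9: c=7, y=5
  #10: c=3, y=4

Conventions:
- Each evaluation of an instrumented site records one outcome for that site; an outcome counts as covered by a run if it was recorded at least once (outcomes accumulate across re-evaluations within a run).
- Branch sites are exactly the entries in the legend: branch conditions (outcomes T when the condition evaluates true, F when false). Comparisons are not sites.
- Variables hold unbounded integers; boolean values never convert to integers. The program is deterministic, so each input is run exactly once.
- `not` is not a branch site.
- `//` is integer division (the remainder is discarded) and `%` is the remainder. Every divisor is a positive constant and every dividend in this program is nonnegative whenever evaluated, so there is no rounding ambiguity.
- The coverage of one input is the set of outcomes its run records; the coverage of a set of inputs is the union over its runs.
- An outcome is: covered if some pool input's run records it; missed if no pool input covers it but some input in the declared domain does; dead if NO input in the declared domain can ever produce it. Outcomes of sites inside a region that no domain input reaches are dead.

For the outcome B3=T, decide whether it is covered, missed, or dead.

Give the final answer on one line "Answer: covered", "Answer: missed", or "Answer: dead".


no pool input records B3=T
checking all 35 inputs in the declared domain: B3=T is never recorded -> dead
Answer: dead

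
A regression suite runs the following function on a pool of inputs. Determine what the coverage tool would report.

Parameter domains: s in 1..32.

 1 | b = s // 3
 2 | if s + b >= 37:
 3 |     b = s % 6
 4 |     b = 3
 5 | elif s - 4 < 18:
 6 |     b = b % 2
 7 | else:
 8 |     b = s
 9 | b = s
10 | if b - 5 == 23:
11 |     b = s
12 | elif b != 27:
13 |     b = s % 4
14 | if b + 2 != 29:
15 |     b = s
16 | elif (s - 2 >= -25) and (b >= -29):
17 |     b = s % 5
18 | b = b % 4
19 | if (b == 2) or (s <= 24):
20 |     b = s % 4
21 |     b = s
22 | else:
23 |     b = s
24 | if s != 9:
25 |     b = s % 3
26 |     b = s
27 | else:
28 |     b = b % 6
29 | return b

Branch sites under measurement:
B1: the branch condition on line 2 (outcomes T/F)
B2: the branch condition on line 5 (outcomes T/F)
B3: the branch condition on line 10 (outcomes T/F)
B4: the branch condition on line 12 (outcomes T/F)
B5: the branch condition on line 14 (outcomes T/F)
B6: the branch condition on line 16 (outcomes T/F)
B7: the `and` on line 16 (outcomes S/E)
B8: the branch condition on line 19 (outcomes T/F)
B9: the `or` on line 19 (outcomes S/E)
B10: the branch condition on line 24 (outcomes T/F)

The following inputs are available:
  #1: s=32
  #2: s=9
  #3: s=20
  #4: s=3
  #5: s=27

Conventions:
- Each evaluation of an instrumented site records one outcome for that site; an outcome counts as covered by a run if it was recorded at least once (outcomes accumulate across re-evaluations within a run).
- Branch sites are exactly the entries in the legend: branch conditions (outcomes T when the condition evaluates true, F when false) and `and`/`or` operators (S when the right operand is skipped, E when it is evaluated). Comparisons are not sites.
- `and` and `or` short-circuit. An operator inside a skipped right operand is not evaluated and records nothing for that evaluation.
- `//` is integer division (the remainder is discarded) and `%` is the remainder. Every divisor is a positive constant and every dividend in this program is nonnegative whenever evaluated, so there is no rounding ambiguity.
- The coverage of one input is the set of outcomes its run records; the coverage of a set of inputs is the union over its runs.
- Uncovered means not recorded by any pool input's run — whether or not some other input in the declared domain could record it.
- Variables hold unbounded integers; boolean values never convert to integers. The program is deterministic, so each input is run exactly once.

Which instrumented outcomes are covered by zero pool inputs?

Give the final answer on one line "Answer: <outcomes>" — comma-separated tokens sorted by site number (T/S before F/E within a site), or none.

test 1 (s=32) fires B1->T, B3->F, B4->T, B5->T, B9->E, B8->F, B10->T; hits B1=T, B3=F, B4=T, B5=T, B8=F, B9=E, B10=T
test 2 (s=9) fires B1->F, B2->T, B3->F, B4->T, B5->T, B9->E, B8->T, B10->F; hits B1=F, B2=T, B3=F, B4=T, B5=T, B8=T, B9=E, B10=F
test 3 (s=20) fires B1->F, B2->T, B3->F, B4->T, B5->T, B9->E, B8->T, B10->T; hits B1=F, B2=T, B3=F, B4=T, B5=T, B8=T, B9=E, B10=T
test 4 (s=3) fires B1->F, B2->T, B3->F, B4->T, B5->T, B9->E, B8->T, B10->T; hits B1=F, B2=T, B3=F, B4=T, B5=T, B8=T, B9=E, B10=T
test 5 (s=27) fires B1->F, B2->F, B3->F, B4->F, B5->F, B7->E, B6->T, B9->S, B8->T, B10->T; hits B1=F, B2=F, B3=F, B4=F, B5=F, B6=T, B7=E, B8=T, B9=S, B10=T
union over the pool: B1=T, B1=F, B2=T, B2=F, B3=F, B4=T, B4=F, B5=T, B5=F, B6=T, B7=E, B8=T, B8=F, B9=S, B9=E, B10=T, B10=F
uncovered (3 of 20): B3=T, B6=F, B7=S

Answer: B3=T, B6=F, B7=S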